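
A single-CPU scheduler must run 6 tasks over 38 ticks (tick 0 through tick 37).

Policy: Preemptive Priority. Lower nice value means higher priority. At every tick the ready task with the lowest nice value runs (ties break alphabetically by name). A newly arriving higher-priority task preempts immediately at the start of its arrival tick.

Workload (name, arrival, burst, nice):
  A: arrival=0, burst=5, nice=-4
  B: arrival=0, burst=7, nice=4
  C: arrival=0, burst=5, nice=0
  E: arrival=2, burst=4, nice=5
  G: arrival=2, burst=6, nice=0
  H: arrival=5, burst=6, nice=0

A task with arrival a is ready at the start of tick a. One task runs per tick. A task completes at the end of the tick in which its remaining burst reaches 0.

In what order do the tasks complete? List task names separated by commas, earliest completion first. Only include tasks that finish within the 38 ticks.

completion order = A, C, G, H, B, E

t=0: ready={A,B,C} → run A
t=1: ready={A,B,C} → run A
t=2: ready={A,B,C,E,G} → run A
t=3: ready={A,B,C,E,G} → run A
t=4: ready={A,B,C,E,G} → run A
t=5: ready={B,C,E,G,H} → run C
t=6: ready={B,C,E,G,H} → run C
t=7: ready={B,C,E,G,H} → run C
t=8: ready={B,C,E,G,H} → run C
t=9: ready={B,C,E,G,H} → run C
t=10: ready={B,E,G,H} → run G
t=11: ready={B,E,G,H} → run G
t=12: ready={B,E,G,H} → run G
t=13: ready={B,E,G,H} → run G
t=14: ready={B,E,G,H} → run G
t=15: ready={B,E,G,H} → run G
t=16: ready={B,E,H} → run H
t=17: ready={B,E,H} → run H
t=18: ready={B,E,H} → run H
t=19: ready={B,E,H} → run H
t=20: ready={B,E,H} → run H
t=21: ready={B,E,H} → run H
t=22: ready={B,E} → run B
t=23: ready={B,E} → run B
t=24: ready={B,E} → run B
t=25: ready={B,E} → run B
t=26: ready={B,E} → run B
t=27: ready={B,E} → run B
t=28: ready={B,E} → run B
t=29: ready={E} → run E
t=30: ready={E} → run E
t=31: ready={E} → run E
t=32: ready={E} → run E
t=33: (idle)
t=34: (idle)
t=35: (idle)
t=36: (idle)
t=37: (idle)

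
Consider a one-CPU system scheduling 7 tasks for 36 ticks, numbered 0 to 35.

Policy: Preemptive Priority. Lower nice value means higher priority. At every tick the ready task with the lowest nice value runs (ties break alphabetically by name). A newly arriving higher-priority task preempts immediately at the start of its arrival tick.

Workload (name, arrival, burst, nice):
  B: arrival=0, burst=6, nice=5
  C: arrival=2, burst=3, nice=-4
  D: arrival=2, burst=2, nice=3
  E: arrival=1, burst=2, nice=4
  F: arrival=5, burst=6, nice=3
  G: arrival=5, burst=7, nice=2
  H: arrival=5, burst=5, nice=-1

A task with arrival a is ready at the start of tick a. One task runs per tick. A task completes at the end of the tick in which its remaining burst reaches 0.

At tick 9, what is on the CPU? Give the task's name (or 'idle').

running at tick 9 = H

t=0: ready={B} → run B
t=1: ready={B,E} → run E
t=2: ready={B,C,D,E} → run C
t=3: ready={B,C,D,E} → run C
t=4: ready={B,C,D,E} → run C
t=5: ready={B,D,E,F,G,H} → run H
t=6: ready={B,D,E,F,G,H} → run H
t=7: ready={B,D,E,F,G,H} → run H
t=8: ready={B,D,E,F,G,H} → run H
t=9: ready={B,D,E,F,G,H} → run H
t=10: ready={B,D,E,F,G} → run G
t=11: ready={B,D,E,F,G} → run G
t=12: ready={B,D,E,F,G} → run G
t=13: ready={B,D,E,F,G} → run G
t=14: ready={B,D,E,F,G} → run G
t=15: ready={B,D,E,F,G} → run G
t=16: ready={B,D,E,F,G} → run G
t=17: ready={B,D,E,F} → run D
t=18: ready={B,D,E,F} → run D
t=19: ready={B,E,F} → run F
t=20: ready={B,E,F} → run F
t=21: ready={B,E,F} → run F
t=22: ready={B,E,F} → run F
t=23: ready={B,E,F} → run F
t=24: ready={B,E,F} → run F
t=25: ready={B,E} → run E
t=26: ready={B} → run B
t=27: ready={B} → run B
t=28: ready={B} → run B
t=29: ready={B} → run B
t=30: ready={B} → run B
t=31: (idle)
t=32: (idle)
t=33: (idle)
t=34: (idle)
t=35: (idle)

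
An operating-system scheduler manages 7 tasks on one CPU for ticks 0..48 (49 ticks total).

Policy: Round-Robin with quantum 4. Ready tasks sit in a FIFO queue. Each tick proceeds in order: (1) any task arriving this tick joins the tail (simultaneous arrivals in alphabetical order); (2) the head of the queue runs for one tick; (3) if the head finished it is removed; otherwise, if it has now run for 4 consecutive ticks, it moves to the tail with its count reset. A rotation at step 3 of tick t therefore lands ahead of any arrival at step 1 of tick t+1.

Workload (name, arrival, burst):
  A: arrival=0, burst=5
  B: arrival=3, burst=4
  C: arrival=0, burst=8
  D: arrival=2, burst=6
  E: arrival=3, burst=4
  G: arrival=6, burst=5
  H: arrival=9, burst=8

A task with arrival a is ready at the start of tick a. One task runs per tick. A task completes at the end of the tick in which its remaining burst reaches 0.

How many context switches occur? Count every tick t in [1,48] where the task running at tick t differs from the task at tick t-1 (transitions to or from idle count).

context switches = 12

t=0: queue=[A,C] q_used=0 → run A
t=1: queue=[A,C] q_used=1 → run A
t=2: queue=[A,C,D] q_used=2 → run A
t=3: queue=[A,C,D,B,E] q_used=3 → run A
t=4: queue=[C,D,B,E,A] q_used=0 → run C
t=5: queue=[C,D,B,E,A] q_used=1 → run C
t=6: queue=[C,D,B,E,A,G] q_used=2 → run C
t=7: queue=[C,D,B,E,A,G] q_used=3 → run C
t=8: queue=[D,B,E,A,G,C] q_used=0 → run D
t=9: queue=[D,B,E,A,G,C,H] q_used=1 → run D
t=10: queue=[D,B,E,A,G,C,H] q_used=2 → run D
t=11: queue=[D,B,E,A,G,C,H] q_used=3 → run D
t=12: queue=[B,E,A,G,C,H,D] q_used=0 → run B
t=13: queue=[B,E,A,G,C,H,D] q_used=1 → run B
t=14: queue=[B,E,A,G,C,H,D] q_used=2 → run B
t=15: queue=[B,E,A,G,C,H,D] q_used=3 → run B
t=16: queue=[E,A,G,C,H,D] q_used=0 → run E
t=17: queue=[E,A,G,C,H,D] q_used=1 → run E
t=18: queue=[E,A,G,C,H,D] q_used=2 → run E
t=19: queue=[E,A,G,C,H,D] q_used=3 → run E
t=20: queue=[A,G,C,H,D] q_used=0 → run A
t=21: queue=[G,C,H,D] q_used=0 → run G
t=22: queue=[G,C,H,D] q_used=1 → run G
t=23: queue=[G,C,H,D] q_used=2 → run G
t=24: queue=[G,C,H,D] q_used=3 → run G
t=25: queue=[C,H,D,G] q_used=0 → run C
t=26: queue=[C,H,D,G] q_used=1 → run C
t=27: queue=[C,H,D,G] q_used=2 → run C
t=28: queue=[C,H,D,G] q_used=3 → run C
t=29: queue=[H,D,G] q_used=0 → run H
t=30: queue=[H,D,G] q_used=1 → run H
t=31: queue=[H,D,G] q_used=2 → run H
t=32: queue=[H,D,G] q_used=3 → run H
t=33: queue=[D,G,H] q_used=0 → run D
t=34: queue=[D,G,H] q_used=1 → run D
t=35: queue=[G,H] q_used=0 → run G
t=36: queue=[H] q_used=0 → run H
t=37: queue=[H] q_used=1 → run H
t=38: queue=[H] q_used=2 → run H
t=39: queue=[H] q_used=3 → run H
t=40: (idle)
t=41: (idle)
t=42: (idle)
t=43: (idle)
t=44: (idle)
t=45: (idle)
t=46: (idle)
t=47: (idle)
t=48: (idle)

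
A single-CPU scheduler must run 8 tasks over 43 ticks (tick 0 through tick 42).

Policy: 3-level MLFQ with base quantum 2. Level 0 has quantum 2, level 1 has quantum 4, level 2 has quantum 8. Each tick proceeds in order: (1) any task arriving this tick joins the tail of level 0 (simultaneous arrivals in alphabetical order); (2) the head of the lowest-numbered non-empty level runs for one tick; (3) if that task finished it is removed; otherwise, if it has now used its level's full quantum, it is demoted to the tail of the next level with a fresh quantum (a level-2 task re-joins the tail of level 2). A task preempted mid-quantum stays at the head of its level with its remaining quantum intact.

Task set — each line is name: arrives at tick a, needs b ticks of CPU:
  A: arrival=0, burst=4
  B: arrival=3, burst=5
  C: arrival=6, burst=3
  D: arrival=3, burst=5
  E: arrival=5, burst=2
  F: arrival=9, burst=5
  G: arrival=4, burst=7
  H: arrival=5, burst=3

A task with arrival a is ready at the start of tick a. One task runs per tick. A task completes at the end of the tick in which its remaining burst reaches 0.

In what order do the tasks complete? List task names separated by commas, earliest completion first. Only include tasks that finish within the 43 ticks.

completion order = E, A, B, D, H, C, F, G

t=0: L0/L1/L2 = A/-/- → run A
t=1: L0/L1/L2 = A/-/- → run A
t=2: L0/L1/L2 = -/A/- → run A
t=3: L0/L1/L2 = BD/A/- → run B
t=4: L0/L1/L2 = BDG/A/- → run B
t=5: L0/L1/L2 = DGEH/AB/- → run D
t=6: L0/L1/L2 = DGEHC/AB/- → run D
t=7: L0/L1/L2 = GEHC/ABD/- → run G
t=8: L0/L1/L2 = GEHC/ABD/- → run G
t=9: L0/L1/L2 = EHCF/ABDG/- → run E
t=10: L0/L1/L2 = EHCF/ABDG/- → run E
t=11: L0/L1/L2 = HCF/ABDG/- → run H
t=12: L0/L1/L2 = HCF/ABDG/- → run H
t=13: L0/L1/L2 = CF/ABDGH/- → run C
t=14: L0/L1/L2 = CF/ABDGH/- → run C
t=15: L0/L1/L2 = F/ABDGHC/- → run F
t=16: L0/L1/L2 = F/ABDGHC/- → run F
t=17: L0/L1/L2 = -/ABDGHCF/- → run A
t=18: L0/L1/L2 = -/BDGHCF/- → run B
t=19: L0/L1/L2 = -/BDGHCF/- → run B
t=20: L0/L1/L2 = -/BDGHCF/- → run B
t=21: L0/L1/L2 = -/DGHCF/- → run D
t=22: L0/L1/L2 = -/DGHCF/- → run D
t=23: L0/L1/L2 = -/DGHCF/- → run D
t=24: L0/L1/L2 = -/GHCF/- → run G
t=25: L0/L1/L2 = -/GHCF/- → run G
t=26: L0/L1/L2 = -/GHCF/- → run G
t=27: L0/L1/L2 = -/GHCF/- → run G
t=28: L0/L1/L2 = -/HCF/G → run H
t=29: L0/L1/L2 = -/CF/G → run C
t=30: L0/L1/L2 = -/F/G → run F
t=31: L0/L1/L2 = -/F/G → run F
t=32: L0/L1/L2 = -/F/G → run F
t=33: L0/L1/L2 = -/-/G → run G
t=34: (idle)
t=35: (idle)
t=36: (idle)
t=37: (idle)
t=38: (idle)
t=39: (idle)
t=40: (idle)
t=41: (idle)
t=42: (idle)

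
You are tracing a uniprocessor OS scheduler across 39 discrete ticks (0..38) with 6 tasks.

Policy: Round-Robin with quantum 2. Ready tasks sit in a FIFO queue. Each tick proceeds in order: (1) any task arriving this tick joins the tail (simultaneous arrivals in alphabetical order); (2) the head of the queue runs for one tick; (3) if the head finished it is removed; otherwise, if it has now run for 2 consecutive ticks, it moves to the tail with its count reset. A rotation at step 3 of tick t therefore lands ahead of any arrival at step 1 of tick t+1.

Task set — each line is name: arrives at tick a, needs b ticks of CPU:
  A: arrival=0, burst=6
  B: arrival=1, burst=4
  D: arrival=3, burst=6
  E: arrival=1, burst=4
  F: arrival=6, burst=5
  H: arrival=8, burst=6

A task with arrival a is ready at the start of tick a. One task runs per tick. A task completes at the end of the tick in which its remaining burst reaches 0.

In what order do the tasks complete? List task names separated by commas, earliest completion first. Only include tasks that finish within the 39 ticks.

t=0: queue=[A] q_used=0 → run A
t=1: queue=[A,B,E] q_used=1 → run A
t=2: queue=[B,E,A] q_used=0 → run B
t=3: queue=[B,E,A,D] q_used=1 → run B
t=4: queue=[E,A,D,B] q_used=0 → run E
t=5: queue=[E,A,D,B] q_used=1 → run E
t=6: queue=[A,D,B,E,F] q_used=0 → run A
t=7: queue=[A,D,B,E,F] q_used=1 → run A
t=8: queue=[D,B,E,F,A,H] q_used=0 → run D
t=9: queue=[D,B,E,F,A,H] q_used=1 → run D
t=10: queue=[B,E,F,A,H,D] q_used=0 → run B
t=11: queue=[B,E,F,A,H,D] q_used=1 → run B
t=12: queue=[E,F,A,H,D] q_used=0 → run E
t=13: queue=[E,F,A,H,D] q_used=1 → run E
t=14: queue=[F,A,H,D] q_used=0 → run F
t=15: queue=[F,A,H,D] q_used=1 → run F
t=16: queue=[A,H,D,F] q_used=0 → run A
t=17: queue=[A,H,D,F] q_used=1 → run A
t=18: queue=[H,D,F] q_used=0 → run H
t=19: queue=[H,D,F] q_used=1 → run H
t=20: queue=[D,F,H] q_used=0 → run D
t=21: queue=[D,F,H] q_used=1 → run D
t=22: queue=[F,H,D] q_used=0 → run F
t=23: queue=[F,H,D] q_used=1 → run F
t=24: queue=[H,D,F] q_used=0 → run H
t=25: queue=[H,D,F] q_used=1 → run H
t=26: queue=[D,F,H] q_used=0 → run D
t=27: queue=[D,F,H] q_used=1 → run D
t=28: queue=[F,H] q_used=0 → run F
t=29: queue=[H] q_used=0 → run H
t=30: queue=[H] q_used=1 → run H
t=31: (idle)
t=32: (idle)
t=33: (idle)
t=34: (idle)
t=35: (idle)
t=36: (idle)
t=37: (idle)
t=38: (idle)

completion order = B, E, A, D, F, H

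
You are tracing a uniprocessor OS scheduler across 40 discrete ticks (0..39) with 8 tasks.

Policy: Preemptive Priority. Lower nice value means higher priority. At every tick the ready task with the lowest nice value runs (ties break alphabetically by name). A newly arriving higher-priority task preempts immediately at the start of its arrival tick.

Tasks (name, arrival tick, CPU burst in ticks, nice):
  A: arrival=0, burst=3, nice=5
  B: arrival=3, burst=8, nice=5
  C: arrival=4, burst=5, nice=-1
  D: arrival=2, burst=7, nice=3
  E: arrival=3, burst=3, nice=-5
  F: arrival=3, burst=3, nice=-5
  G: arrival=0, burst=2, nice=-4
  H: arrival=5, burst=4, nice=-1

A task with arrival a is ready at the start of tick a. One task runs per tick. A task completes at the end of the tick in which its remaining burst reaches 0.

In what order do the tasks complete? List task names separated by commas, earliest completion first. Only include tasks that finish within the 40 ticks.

completion order = G, E, F, C, H, D, A, B

t=0: ready={A,G} → run G
t=1: ready={A,G} → run G
t=2: ready={A,D} → run D
t=3: ready={A,B,D,E,F} → run E
t=4: ready={A,B,C,D,E,F} → run E
t=5: ready={A,B,C,D,E,F,H} → run E
t=6: ready={A,B,C,D,F,H} → run F
t=7: ready={A,B,C,D,F,H} → run F
t=8: ready={A,B,C,D,F,H} → run F
t=9: ready={A,B,C,D,H} → run C
t=10: ready={A,B,C,D,H} → run C
t=11: ready={A,B,C,D,H} → run C
t=12: ready={A,B,C,D,H} → run C
t=13: ready={A,B,C,D,H} → run C
t=14: ready={A,B,D,H} → run H
t=15: ready={A,B,D,H} → run H
t=16: ready={A,B,D,H} → run H
t=17: ready={A,B,D,H} → run H
t=18: ready={A,B,D} → run D
t=19: ready={A,B,D} → run D
t=20: ready={A,B,D} → run D
t=21: ready={A,B,D} → run D
t=22: ready={A,B,D} → run D
t=23: ready={A,B,D} → run D
t=24: ready={A,B} → run A
t=25: ready={A,B} → run A
t=26: ready={A,B} → run A
t=27: ready={B} → run B
t=28: ready={B} → run B
t=29: ready={B} → run B
t=30: ready={B} → run B
t=31: ready={B} → run B
t=32: ready={B} → run B
t=33: ready={B} → run B
t=34: ready={B} → run B
t=35: (idle)
t=36: (idle)
t=37: (idle)
t=38: (idle)
t=39: (idle)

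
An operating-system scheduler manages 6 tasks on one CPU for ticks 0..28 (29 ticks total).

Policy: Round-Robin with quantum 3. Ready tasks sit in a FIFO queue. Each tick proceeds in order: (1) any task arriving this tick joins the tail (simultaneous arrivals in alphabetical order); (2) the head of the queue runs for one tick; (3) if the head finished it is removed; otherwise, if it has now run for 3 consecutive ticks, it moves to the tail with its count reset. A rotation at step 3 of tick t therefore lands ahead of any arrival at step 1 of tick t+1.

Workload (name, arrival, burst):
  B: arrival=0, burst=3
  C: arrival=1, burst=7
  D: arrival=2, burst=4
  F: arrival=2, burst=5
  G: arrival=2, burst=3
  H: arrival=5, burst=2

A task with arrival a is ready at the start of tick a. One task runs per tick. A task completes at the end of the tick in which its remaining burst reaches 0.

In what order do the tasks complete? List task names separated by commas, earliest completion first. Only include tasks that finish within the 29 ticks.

completion order = B, G, H, D, F, C

t=0: queue=[B] q_used=0 → run B
t=1: queue=[B,C] q_used=1 → run B
t=2: queue=[B,C,D,F,G] q_used=2 → run B
t=3: queue=[C,D,F,G] q_used=0 → run C
t=4: queue=[C,D,F,G] q_used=1 → run C
t=5: queue=[C,D,F,G,H] q_used=2 → run C
t=6: queue=[D,F,G,H,C] q_used=0 → run D
t=7: queue=[D,F,G,H,C] q_used=1 → run D
t=8: queue=[D,F,G,H,C] q_used=2 → run D
t=9: queue=[F,G,H,C,D] q_used=0 → run F
t=10: queue=[F,G,H,C,D] q_used=1 → run F
t=11: queue=[F,G,H,C,D] q_used=2 → run F
t=12: queue=[G,H,C,D,F] q_used=0 → run G
t=13: queue=[G,H,C,D,F] q_used=1 → run G
t=14: queue=[G,H,C,D,F] q_used=2 → run G
t=15: queue=[H,C,D,F] q_used=0 → run H
t=16: queue=[H,C,D,F] q_used=1 → run H
t=17: queue=[C,D,F] q_used=0 → run C
t=18: queue=[C,D,F] q_used=1 → run C
t=19: queue=[C,D,F] q_used=2 → run C
t=20: queue=[D,F,C] q_used=0 → run D
t=21: queue=[F,C] q_used=0 → run F
t=22: queue=[F,C] q_used=1 → run F
t=23: queue=[C] q_used=0 → run C
t=24: (idle)
t=25: (idle)
t=26: (idle)
t=27: (idle)
t=28: (idle)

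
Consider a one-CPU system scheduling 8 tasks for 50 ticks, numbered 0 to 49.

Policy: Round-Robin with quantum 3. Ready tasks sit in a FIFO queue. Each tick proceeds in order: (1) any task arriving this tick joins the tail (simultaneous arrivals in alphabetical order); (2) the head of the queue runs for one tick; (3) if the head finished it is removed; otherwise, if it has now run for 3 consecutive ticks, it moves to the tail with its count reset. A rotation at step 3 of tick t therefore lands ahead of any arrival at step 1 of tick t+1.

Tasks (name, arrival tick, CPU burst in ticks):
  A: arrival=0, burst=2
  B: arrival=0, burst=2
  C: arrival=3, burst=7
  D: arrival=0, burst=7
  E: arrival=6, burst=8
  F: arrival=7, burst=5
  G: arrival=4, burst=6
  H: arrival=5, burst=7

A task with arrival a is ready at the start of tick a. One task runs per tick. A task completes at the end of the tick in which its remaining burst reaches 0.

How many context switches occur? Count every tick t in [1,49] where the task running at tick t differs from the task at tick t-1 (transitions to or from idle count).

t=0: queue=[A,B,D] q_used=0 → run A
t=1: queue=[A,B,D] q_used=1 → run A
t=2: queue=[B,D] q_used=0 → run B
t=3: queue=[B,D,C] q_used=1 → run B
t=4: queue=[D,C,G] q_used=0 → run D
t=5: queue=[D,C,G,H] q_used=1 → run D
t=6: queue=[D,C,G,H,E] q_used=2 → run D
t=7: queue=[C,G,H,E,D,F] q_used=0 → run C
t=8: queue=[C,G,H,E,D,F] q_used=1 → run C
t=9: queue=[C,G,H,E,D,F] q_used=2 → run C
t=10: queue=[G,H,E,D,F,C] q_used=0 → run G
t=11: queue=[G,H,E,D,F,C] q_used=1 → run G
t=12: queue=[G,H,E,D,F,C] q_used=2 → run G
t=13: queue=[H,E,D,F,C,G] q_used=0 → run H
t=14: queue=[H,E,D,F,C,G] q_used=1 → run H
t=15: queue=[H,E,D,F,C,G] q_used=2 → run H
t=16: queue=[E,D,F,C,G,H] q_used=0 → run E
t=17: queue=[E,D,F,C,G,H] q_used=1 → run E
t=18: queue=[E,D,F,C,G,H] q_used=2 → run E
t=19: queue=[D,F,C,G,H,E] q_used=0 → run D
t=20: queue=[D,F,C,G,H,E] q_used=1 → run D
t=21: queue=[D,F,C,G,H,E] q_used=2 → run D
t=22: queue=[F,C,G,H,E,D] q_used=0 → run F
t=23: queue=[F,C,G,H,E,D] q_used=1 → run F
t=24: queue=[F,C,G,H,E,D] q_used=2 → run F
t=25: queue=[C,G,H,E,D,F] q_used=0 → run C
t=26: queue=[C,G,H,E,D,F] q_used=1 → run C
t=27: queue=[C,G,H,E,D,F] q_used=2 → run C
t=28: queue=[G,H,E,D,F,C] q_used=0 → run G
t=29: queue=[G,H,E,D,F,C] q_used=1 → run G
t=30: queue=[G,H,E,D,F,C] q_used=2 → run G
t=31: queue=[H,E,D,F,C] q_used=0 → run H
t=32: queue=[H,E,D,F,C] q_used=1 → run H
t=33: queue=[H,E,D,F,C] q_used=2 → run H
t=34: queue=[E,D,F,C,H] q_used=0 → run E
t=35: queue=[E,D,F,C,H] q_used=1 → run E
t=36: queue=[E,D,F,C,H] q_used=2 → run E
t=37: queue=[D,F,C,H,E] q_used=0 → run D
t=38: queue=[F,C,H,E] q_used=0 → run F
t=39: queue=[F,C,H,E] q_used=1 → run F
t=40: queue=[C,H,E] q_used=0 → run C
t=41: queue=[H,E] q_used=0 → run H
t=42: queue=[E] q_used=0 → run E
t=43: queue=[E] q_used=1 → run E
t=44: (idle)
t=45: (idle)
t=46: (idle)
t=47: (idle)
t=48: (idle)
t=49: (idle)

context switches = 18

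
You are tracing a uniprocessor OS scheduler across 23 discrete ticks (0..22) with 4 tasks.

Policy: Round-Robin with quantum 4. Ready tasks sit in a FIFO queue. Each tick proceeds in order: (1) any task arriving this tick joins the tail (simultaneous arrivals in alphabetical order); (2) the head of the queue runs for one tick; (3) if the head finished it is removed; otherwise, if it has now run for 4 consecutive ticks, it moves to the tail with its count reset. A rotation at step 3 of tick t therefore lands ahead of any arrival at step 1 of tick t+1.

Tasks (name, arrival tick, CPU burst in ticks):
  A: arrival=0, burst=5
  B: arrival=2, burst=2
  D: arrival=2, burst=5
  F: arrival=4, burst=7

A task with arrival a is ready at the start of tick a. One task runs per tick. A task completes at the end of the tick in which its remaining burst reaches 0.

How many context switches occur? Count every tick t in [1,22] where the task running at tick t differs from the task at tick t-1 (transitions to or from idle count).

context switches = 7

t=0: queue=[A] q_used=0 → run A
t=1: queue=[A] q_used=1 → run A
t=2: queue=[A,B,D] q_used=2 → run A
t=3: queue=[A,B,D] q_used=3 → run A
t=4: queue=[B,D,A,F] q_used=0 → run B
t=5: queue=[B,D,A,F] q_used=1 → run B
t=6: queue=[D,A,F] q_used=0 → run D
t=7: queue=[D,A,F] q_used=1 → run D
t=8: queue=[D,A,F] q_used=2 → run D
t=9: queue=[D,A,F] q_used=3 → run D
t=10: queue=[A,F,D] q_used=0 → run A
t=11: queue=[F,D] q_used=0 → run F
t=12: queue=[F,D] q_used=1 → run F
t=13: queue=[F,D] q_used=2 → run F
t=14: queue=[F,D] q_used=3 → run F
t=15: queue=[D,F] q_used=0 → run D
t=16: queue=[F] q_used=0 → run F
t=17: queue=[F] q_used=1 → run F
t=18: queue=[F] q_used=2 → run F
t=19: (idle)
t=20: (idle)
t=21: (idle)
t=22: (idle)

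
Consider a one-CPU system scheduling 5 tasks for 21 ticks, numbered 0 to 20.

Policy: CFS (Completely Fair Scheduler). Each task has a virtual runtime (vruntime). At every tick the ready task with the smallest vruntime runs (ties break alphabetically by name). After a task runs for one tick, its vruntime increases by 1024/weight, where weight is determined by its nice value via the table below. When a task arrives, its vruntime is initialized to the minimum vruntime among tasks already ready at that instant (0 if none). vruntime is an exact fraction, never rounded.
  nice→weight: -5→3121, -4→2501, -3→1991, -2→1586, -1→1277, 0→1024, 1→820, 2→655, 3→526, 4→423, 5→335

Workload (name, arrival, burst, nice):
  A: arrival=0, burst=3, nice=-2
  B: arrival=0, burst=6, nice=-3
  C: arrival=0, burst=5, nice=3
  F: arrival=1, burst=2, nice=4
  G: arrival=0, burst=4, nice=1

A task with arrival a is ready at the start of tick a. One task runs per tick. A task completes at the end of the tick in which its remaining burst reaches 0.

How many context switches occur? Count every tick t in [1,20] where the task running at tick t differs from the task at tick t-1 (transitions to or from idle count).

context switches = 18

t=0: vr[A=0 B=0 C=0 G=0] → run A
t=1: vr[A=512/793 B=0 C=0 F=0 G=0] → run B
t=2: vr[A=512/793 B=1024/1991 C=0 F=0 G=0] → run C
t=3: vr[A=512/793 B=1024/1991 C=512/263 F=0 G=0] → run F
t=4: vr[A=512/793 B=1024/1991 C=512/263 F=1024/423 G=0] → run G
t=5: vr[A=512/793 B=1024/1991 C=512/263 F=1024/423 G=256/205] → run B
t=6: vr[A=512/793 B=2048/1991 C=512/263 F=1024/423 G=256/205] → run A
t=7: vr[A=1024/793 B=2048/1991 C=512/263 F=1024/423 G=256/205] → run B
t=8: vr[A=1024/793 B=3072/1991 C=512/263 F=1024/423 G=256/205] → run G
t=9: vr[A=1024/793 B=3072/1991 C=512/263 F=1024/423 G=512/205] → run A
t=10: vr[B=3072/1991 C=512/263 F=1024/423 G=512/205] → run B
t=11: vr[B=4096/1991 C=512/263 F=1024/423 G=512/205] → run C
t=12: vr[B=4096/1991 C=1024/263 F=1024/423 G=512/205] → run B
t=13: vr[B=5120/1991 C=1024/263 F=1024/423 G=512/205] → run F
t=14: vr[B=5120/1991 C=1024/263 G=512/205] → run G
t=15: vr[B=5120/1991 C=1024/263 G=768/205] → run B
t=16: vr[C=1024/263 G=768/205] → run G
t=17: vr[C=1024/263] → run C
t=18: vr[C=1536/263] → run C
t=19: vr[C=2048/263] → run C
t=20: (idle)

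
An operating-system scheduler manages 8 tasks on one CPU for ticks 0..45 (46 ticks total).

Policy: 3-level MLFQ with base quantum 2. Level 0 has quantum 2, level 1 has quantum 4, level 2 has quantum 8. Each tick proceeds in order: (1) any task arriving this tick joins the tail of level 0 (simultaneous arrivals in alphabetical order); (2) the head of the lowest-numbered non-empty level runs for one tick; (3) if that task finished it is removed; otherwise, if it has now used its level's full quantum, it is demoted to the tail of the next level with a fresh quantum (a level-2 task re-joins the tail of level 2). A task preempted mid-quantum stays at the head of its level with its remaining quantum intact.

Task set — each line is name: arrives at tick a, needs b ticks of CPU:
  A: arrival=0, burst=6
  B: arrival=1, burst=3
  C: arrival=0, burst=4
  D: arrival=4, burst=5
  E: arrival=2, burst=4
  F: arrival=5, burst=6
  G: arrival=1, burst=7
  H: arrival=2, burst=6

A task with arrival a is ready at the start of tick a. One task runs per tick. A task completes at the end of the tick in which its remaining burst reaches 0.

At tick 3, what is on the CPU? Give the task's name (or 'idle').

t=0: L0/L1/L2 = AC/-/- → run A
t=1: L0/L1/L2 = ACBG/-/- → run A
t=2: L0/L1/L2 = CBGEH/A/- → run C
t=3: L0/L1/L2 = CBGEH/A/- → run C
t=4: L0/L1/L2 = BGEHD/AC/- → run B
t=5: L0/L1/L2 = BGEHDF/AC/- → run B
t=6: L0/L1/L2 = GEHDF/ACB/- → run G
t=7: L0/L1/L2 = GEHDF/ACB/- → run G
t=8: L0/L1/L2 = EHDF/ACBG/- → run E
t=9: L0/L1/L2 = EHDF/ACBG/- → run E
t=10: L0/L1/L2 = HDF/ACBGE/- → run H
t=11: L0/L1/L2 = HDF/ACBGE/- → run H
t=12: L0/L1/L2 = DF/ACBGEH/- → run D
t=13: L0/L1/L2 = DF/ACBGEH/- → run D
t=14: L0/L1/L2 = F/ACBGEHD/- → run F
t=15: L0/L1/L2 = F/ACBGEHD/- → run F
t=16: L0/L1/L2 = -/ACBGEHDF/- → run A
t=17: L0/L1/L2 = -/ACBGEHDF/- → run A
t=18: L0/L1/L2 = -/ACBGEHDF/- → run A
t=19: L0/L1/L2 = -/ACBGEHDF/- → run A
t=20: L0/L1/L2 = -/CBGEHDF/- → run C
t=21: L0/L1/L2 = -/CBGEHDF/- → run C
t=22: L0/L1/L2 = -/BGEHDF/- → run B
t=23: L0/L1/L2 = -/GEHDF/- → run G
t=24: L0/L1/L2 = -/GEHDF/- → run G
t=25: L0/L1/L2 = -/GEHDF/- → run G
t=26: L0/L1/L2 = -/GEHDF/- → run G
t=27: L0/L1/L2 = -/EHDF/G → run E
t=28: L0/L1/L2 = -/EHDF/G → run E
t=29: L0/L1/L2 = -/HDF/G → run H
t=30: L0/L1/L2 = -/HDF/G → run H
t=31: L0/L1/L2 = -/HDF/G → run H
t=32: L0/L1/L2 = -/HDF/G → run H
t=33: L0/L1/L2 = -/DF/G → run D
t=34: L0/L1/L2 = -/DF/G → run D
t=35: L0/L1/L2 = -/DF/G → run D
t=36: L0/L1/L2 = -/F/G → run F
t=37: L0/L1/L2 = -/F/G → run F
t=38: L0/L1/L2 = -/F/G → run F
t=39: L0/L1/L2 = -/F/G → run F
t=40: L0/L1/L2 = -/-/G → run G
t=41: (idle)
t=42: (idle)
t=43: (idle)
t=44: (idle)
t=45: (idle)

running at tick 3 = C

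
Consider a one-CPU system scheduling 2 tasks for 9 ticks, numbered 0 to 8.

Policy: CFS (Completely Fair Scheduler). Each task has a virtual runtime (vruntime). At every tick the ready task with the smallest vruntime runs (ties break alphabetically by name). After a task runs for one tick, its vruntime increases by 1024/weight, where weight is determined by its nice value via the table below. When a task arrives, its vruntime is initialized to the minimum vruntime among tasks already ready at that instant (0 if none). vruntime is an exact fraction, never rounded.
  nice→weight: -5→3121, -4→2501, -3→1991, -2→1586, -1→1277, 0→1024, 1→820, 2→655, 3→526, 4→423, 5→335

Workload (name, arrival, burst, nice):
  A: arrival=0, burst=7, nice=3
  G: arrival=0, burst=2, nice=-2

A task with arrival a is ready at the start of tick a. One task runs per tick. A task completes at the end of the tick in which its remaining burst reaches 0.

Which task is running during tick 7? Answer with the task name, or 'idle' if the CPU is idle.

t=0: vr[A=0 G=0] → run A
t=1: vr[A=512/263 G=0] → run G
t=2: vr[A=512/263 G=512/793] → run G
t=3: vr[A=512/263] → run A
t=4: vr[A=1024/263] → run A
t=5: vr[A=1536/263] → run A
t=6: vr[A=2048/263] → run A
t=7: vr[A=2560/263] → run A
t=8: vr[A=3072/263] → run A

running at tick 7 = A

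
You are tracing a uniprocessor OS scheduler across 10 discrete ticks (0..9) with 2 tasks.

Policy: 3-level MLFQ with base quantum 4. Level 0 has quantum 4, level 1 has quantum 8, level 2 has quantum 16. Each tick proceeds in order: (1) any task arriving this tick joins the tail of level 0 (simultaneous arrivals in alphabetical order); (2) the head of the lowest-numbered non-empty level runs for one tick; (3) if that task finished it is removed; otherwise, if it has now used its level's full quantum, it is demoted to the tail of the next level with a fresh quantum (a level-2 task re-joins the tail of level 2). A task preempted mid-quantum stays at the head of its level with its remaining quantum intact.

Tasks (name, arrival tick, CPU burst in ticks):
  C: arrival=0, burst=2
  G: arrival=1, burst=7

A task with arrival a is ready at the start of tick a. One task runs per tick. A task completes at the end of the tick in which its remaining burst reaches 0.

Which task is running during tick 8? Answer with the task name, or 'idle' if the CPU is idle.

t=0: L0/L1/L2 = C/-/- → run C
t=1: L0/L1/L2 = CG/-/- → run C
t=2: L0/L1/L2 = G/-/- → run G
t=3: L0/L1/L2 = G/-/- → run G
t=4: L0/L1/L2 = G/-/- → run G
t=5: L0/L1/L2 = G/-/- → run G
t=6: L0/L1/L2 = -/G/- → run G
t=7: L0/L1/L2 = -/G/- → run G
t=8: L0/L1/L2 = -/G/- → run G
t=9: (idle)

running at tick 8 = G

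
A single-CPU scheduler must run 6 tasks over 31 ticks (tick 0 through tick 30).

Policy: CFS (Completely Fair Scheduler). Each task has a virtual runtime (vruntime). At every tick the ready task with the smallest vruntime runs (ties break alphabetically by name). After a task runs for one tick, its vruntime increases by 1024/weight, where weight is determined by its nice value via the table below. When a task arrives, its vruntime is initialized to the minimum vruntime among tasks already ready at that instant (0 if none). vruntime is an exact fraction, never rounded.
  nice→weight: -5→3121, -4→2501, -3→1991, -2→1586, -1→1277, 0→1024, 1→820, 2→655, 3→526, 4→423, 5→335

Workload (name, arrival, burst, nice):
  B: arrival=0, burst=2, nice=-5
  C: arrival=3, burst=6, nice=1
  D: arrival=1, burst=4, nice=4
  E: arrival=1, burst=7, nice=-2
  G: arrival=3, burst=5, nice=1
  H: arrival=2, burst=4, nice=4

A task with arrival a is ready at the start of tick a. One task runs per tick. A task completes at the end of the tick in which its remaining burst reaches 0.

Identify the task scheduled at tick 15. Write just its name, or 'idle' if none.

running at tick 15 = G

t=0: vr[B=0] → run B
t=1: vr[B=1024/3121 D=1024/3121 E=1024/3121] → run B
t=2: vr[D=1024/3121 E=1024/3121 H=1024/3121] → run D
t=3: vr[C=1024/3121 D=3629056/1320183 E=1024/3121 G=1024/3121 H=1024/3121] → run C
t=4: vr[C=1008896/639805 D=3629056/1320183 E=1024/3121 G=1024/3121 H=1024/3121] → run E
t=5: vr[C=1008896/639805 D=3629056/1320183 E=2409984/2474953 G=1024/3121 H=1024/3121] → run G
t=6: vr[C=1008896/639805 D=3629056/1320183 E=2409984/2474953 G=1008896/639805 H=1024/3121] → run H
t=7: vr[C=1008896/639805 D=3629056/1320183 E=2409984/2474953 G=1008896/639805 H=3629056/1320183] → run E
t=8: vr[C=1008896/639805 D=3629056/1320183 E=4007936/2474953 G=1008896/639805 H=3629056/1320183] → run C
t=9: vr[C=1807872/639805 D=3629056/1320183 E=4007936/2474953 G=1008896/639805 H=3629056/1320183] → run G
t=10: vr[C=1807872/639805 D=3629056/1320183 E=4007936/2474953 G=1807872/639805 H=3629056/1320183] → run E
t=11: vr[C=1807872/639805 D=3629056/1320183 E=5605888/2474953 G=1807872/639805 H=3629056/1320183] → run E
t=12: vr[C=1807872/639805 D=3629056/1320183 E=7203840/2474953 G=1807872/639805 H=3629056/1320183] → run D
t=13: vr[C=1807872/639805 D=6824960/1320183 E=7203840/2474953 G=1807872/639805 H=3629056/1320183] → run H
t=14: vr[C=1807872/639805 D=6824960/1320183 E=7203840/2474953 G=1807872/639805 H=6824960/1320183] → run C
t=15: vr[C=2606848/639805 D=6824960/1320183 E=7203840/2474953 G=1807872/639805 H=6824960/1320183] → run G
t=16: vr[C=2606848/639805 D=6824960/1320183 E=7203840/2474953 G=2606848/639805 H=6824960/1320183] → run E
t=17: vr[C=2606848/639805 D=6824960/1320183 E=8801792/2474953 G=2606848/639805 H=6824960/1320183] → run E
t=18: vr[C=2606848/639805 D=6824960/1320183 E=10399744/2474953 G=2606848/639805 H=6824960/1320183] → run C
t=19: vr[C=3405824/639805 D=6824960/1320183 E=10399744/2474953 G=2606848/639805 H=6824960/1320183] → run G
t=20: vr[C=3405824/639805 D=6824960/1320183 E=10399744/2474953 G=3405824/639805 H=6824960/1320183] → run E
t=21: vr[C=3405824/639805 D=6824960/1320183 G=3405824/639805 H=6824960/1320183] → run D
t=22: vr[C=3405824/639805 D=3340288/440061 G=3405824/639805 H=6824960/1320183] → run H
t=23: vr[C=3405824/639805 D=3340288/440061 G=3405824/639805 H=3340288/440061] → run C
t=24: vr[C=840960/127961 D=3340288/440061 G=3405824/639805 H=3340288/440061] → run G
t=25: vr[C=840960/127961 D=3340288/440061 H=3340288/440061] → run C
t=26: vr[D=3340288/440061 H=3340288/440061] → run D
t=27: vr[H=3340288/440061] → run H
t=28: (idle)
t=29: (idle)
t=30: (idle)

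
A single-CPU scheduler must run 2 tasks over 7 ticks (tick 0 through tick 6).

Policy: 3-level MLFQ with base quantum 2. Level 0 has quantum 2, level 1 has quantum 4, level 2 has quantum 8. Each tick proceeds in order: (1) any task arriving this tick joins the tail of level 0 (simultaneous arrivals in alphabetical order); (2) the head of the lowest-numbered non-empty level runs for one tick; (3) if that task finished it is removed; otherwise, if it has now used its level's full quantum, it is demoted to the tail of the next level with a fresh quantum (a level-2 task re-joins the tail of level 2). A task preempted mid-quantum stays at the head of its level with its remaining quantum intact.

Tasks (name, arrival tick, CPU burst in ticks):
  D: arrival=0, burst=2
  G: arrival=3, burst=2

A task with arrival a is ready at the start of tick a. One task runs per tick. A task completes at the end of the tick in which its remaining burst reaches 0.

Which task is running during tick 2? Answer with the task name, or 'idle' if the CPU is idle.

running at tick 2 = idle

t=0: L0/L1/L2 = D/-/- → run D
t=1: L0/L1/L2 = D/-/- → run D
t=2: (idle)
t=3: L0/L1/L2 = G/-/- → run G
t=4: L0/L1/L2 = G/-/- → run G
t=5: (idle)
t=6: (idle)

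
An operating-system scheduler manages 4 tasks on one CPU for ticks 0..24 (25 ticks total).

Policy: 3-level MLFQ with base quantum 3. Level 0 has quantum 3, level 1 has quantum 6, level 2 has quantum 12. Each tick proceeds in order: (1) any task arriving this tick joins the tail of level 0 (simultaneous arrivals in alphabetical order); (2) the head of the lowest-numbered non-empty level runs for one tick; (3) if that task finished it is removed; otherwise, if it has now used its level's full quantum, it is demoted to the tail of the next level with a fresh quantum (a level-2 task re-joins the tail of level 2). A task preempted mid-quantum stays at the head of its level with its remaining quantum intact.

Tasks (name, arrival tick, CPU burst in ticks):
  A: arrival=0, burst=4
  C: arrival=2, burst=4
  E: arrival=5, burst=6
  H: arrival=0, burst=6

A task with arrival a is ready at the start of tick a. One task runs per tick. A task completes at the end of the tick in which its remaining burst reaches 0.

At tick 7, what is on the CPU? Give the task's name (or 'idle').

t=0: L0/L1/L2 = AH/-/- → run A
t=1: L0/L1/L2 = AH/-/- → run A
t=2: L0/L1/L2 = AHC/-/- → run A
t=3: L0/L1/L2 = HC/A/- → run H
t=4: L0/L1/L2 = HC/A/- → run H
t=5: L0/L1/L2 = HCE/A/- → run H
t=6: L0/L1/L2 = CE/AH/- → run C
t=7: L0/L1/L2 = CE/AH/- → run C
t=8: L0/L1/L2 = CE/AH/- → run C
t=9: L0/L1/L2 = E/AHC/- → run E
t=10: L0/L1/L2 = E/AHC/- → run E
t=11: L0/L1/L2 = E/AHC/- → run E
t=12: L0/L1/L2 = -/AHCE/- → run A
t=13: L0/L1/L2 = -/HCE/- → run H
t=14: L0/L1/L2 = -/HCE/- → run H
t=15: L0/L1/L2 = -/HCE/- → run H
t=16: L0/L1/L2 = -/CE/- → run C
t=17: L0/L1/L2 = -/E/- → run E
t=18: L0/L1/L2 = -/E/- → run E
t=19: L0/L1/L2 = -/E/- → run E
t=20: (idle)
t=21: (idle)
t=22: (idle)
t=23: (idle)
t=24: (idle)

running at tick 7 = C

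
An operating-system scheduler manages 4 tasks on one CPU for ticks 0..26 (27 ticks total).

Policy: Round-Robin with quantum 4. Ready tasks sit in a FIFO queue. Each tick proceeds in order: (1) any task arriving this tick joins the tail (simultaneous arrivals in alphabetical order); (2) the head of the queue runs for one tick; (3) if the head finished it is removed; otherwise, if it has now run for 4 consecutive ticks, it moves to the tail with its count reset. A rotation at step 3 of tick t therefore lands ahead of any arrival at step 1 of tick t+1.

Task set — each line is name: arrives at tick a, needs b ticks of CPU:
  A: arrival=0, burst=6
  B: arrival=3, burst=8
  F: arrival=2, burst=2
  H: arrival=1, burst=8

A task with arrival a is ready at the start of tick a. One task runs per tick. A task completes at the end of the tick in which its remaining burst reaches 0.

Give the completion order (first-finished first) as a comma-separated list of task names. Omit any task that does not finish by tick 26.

completion order = F, A, H, B

t=0: queue=[A] q_used=0 → run A
t=1: queue=[A,H] q_used=1 → run A
t=2: queue=[A,H,F] q_used=2 → run A
t=3: queue=[A,H,F,B] q_used=3 → run A
t=4: queue=[H,F,B,A] q_used=0 → run H
t=5: queue=[H,F,B,A] q_used=1 → run H
t=6: queue=[H,F,B,A] q_used=2 → run H
t=7: queue=[H,F,B,A] q_used=3 → run H
t=8: queue=[F,B,A,H] q_used=0 → run F
t=9: queue=[F,B,A,H] q_used=1 → run F
t=10: queue=[B,A,H] q_used=0 → run B
t=11: queue=[B,A,H] q_used=1 → run B
t=12: queue=[B,A,H] q_used=2 → run B
t=13: queue=[B,A,H] q_used=3 → run B
t=14: queue=[A,H,B] q_used=0 → run A
t=15: queue=[A,H,B] q_used=1 → run A
t=16: queue=[H,B] q_used=0 → run H
t=17: queue=[H,B] q_used=1 → run H
t=18: queue=[H,B] q_used=2 → run H
t=19: queue=[H,B] q_used=3 → run H
t=20: queue=[B] q_used=0 → run B
t=21: queue=[B] q_used=1 → run B
t=22: queue=[B] q_used=2 → run B
t=23: queue=[B] q_used=3 → run B
t=24: (idle)
t=25: (idle)
t=26: (idle)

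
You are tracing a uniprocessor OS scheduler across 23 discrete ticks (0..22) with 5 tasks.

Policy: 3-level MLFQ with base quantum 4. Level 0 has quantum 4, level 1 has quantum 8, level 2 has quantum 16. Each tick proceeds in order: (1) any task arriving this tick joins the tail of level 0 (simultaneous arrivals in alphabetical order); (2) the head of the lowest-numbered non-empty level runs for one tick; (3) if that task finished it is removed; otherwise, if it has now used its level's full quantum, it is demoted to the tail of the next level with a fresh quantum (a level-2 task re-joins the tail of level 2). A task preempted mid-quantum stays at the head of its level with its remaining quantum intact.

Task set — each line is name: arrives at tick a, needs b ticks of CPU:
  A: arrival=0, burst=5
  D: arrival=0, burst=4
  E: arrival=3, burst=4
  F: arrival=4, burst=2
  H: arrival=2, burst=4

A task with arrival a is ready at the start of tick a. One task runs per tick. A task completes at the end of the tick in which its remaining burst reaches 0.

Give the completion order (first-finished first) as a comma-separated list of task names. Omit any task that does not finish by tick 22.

completion order = D, H, E, F, A

t=0: L0/L1/L2 = AD/-/- → run A
t=1: L0/L1/L2 = AD/-/- → run A
t=2: L0/L1/L2 = ADH/-/- → run A
t=3: L0/L1/L2 = ADHE/-/- → run A
t=4: L0/L1/L2 = DHEF/A/- → run D
t=5: L0/L1/L2 = DHEF/A/- → run D
t=6: L0/L1/L2 = DHEF/A/- → run D
t=7: L0/L1/L2 = DHEF/A/- → run D
t=8: L0/L1/L2 = HEF/A/- → run H
t=9: L0/L1/L2 = HEF/A/- → run H
t=10: L0/L1/L2 = HEF/A/- → run H
t=11: L0/L1/L2 = HEF/A/- → run H
t=12: L0/L1/L2 = EF/A/- → run E
t=13: L0/L1/L2 = EF/A/- → run E
t=14: L0/L1/L2 = EF/A/- → run E
t=15: L0/L1/L2 = EF/A/- → run E
t=16: L0/L1/L2 = F/A/- → run F
t=17: L0/L1/L2 = F/A/- → run F
t=18: L0/L1/L2 = -/A/- → run A
t=19: (idle)
t=20: (idle)
t=21: (idle)
t=22: (idle)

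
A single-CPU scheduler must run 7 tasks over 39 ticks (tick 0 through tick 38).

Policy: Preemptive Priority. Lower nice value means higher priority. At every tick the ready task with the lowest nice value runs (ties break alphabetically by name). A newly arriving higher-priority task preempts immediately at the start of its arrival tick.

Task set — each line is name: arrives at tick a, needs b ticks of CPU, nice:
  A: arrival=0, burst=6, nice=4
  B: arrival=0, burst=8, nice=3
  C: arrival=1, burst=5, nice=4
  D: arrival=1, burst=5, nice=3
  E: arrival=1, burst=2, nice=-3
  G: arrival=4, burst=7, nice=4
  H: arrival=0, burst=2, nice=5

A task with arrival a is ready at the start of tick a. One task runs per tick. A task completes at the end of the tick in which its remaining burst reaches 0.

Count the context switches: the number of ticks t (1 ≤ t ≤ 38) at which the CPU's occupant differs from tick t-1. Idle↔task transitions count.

t=0: ready={A,B,H} → run B
t=1: ready={A,B,C,D,E,H} → run E
t=2: ready={A,B,C,D,E,H} → run E
t=3: ready={A,B,C,D,H} → run B
t=4: ready={A,B,C,D,G,H} → run B
t=5: ready={A,B,C,D,G,H} → run B
t=6: ready={A,B,C,D,G,H} → run B
t=7: ready={A,B,C,D,G,H} → run B
t=8: ready={A,B,C,D,G,H} → run B
t=9: ready={A,B,C,D,G,H} → run B
t=10: ready={A,C,D,G,H} → run D
t=11: ready={A,C,D,G,H} → run D
t=12: ready={A,C,D,G,H} → run D
t=13: ready={A,C,D,G,H} → run D
t=14: ready={A,C,D,G,H} → run D
t=15: ready={A,C,G,H} → run A
t=16: ready={A,C,G,H} → run A
t=17: ready={A,C,G,H} → run A
t=18: ready={A,C,G,H} → run A
t=19: ready={A,C,G,H} → run A
t=20: ready={A,C,G,H} → run A
t=21: ready={C,G,H} → run C
t=22: ready={C,G,H} → run C
t=23: ready={C,G,H} → run C
t=24: ready={C,G,H} → run C
t=25: ready={C,G,H} → run C
t=26: ready={G,H} → run G
t=27: ready={G,H} → run G
t=28: ready={G,H} → run G
t=29: ready={G,H} → run G
t=30: ready={G,H} → run G
t=31: ready={G,H} → run G
t=32: ready={G,H} → run G
t=33: ready={H} → run H
t=34: ready={H} → run H
t=35: (idle)
t=36: (idle)
t=37: (idle)
t=38: (idle)

context switches = 8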